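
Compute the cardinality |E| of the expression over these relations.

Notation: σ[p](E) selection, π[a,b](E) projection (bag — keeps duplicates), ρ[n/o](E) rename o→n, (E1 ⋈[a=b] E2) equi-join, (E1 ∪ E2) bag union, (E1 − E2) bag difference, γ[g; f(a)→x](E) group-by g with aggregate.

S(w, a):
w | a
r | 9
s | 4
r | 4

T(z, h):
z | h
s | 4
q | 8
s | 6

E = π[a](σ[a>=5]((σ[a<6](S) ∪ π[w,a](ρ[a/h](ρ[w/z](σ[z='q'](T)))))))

Per-node cardinality:
  S → 3
  σ[a<6](S) → 2
  T → 3
  σ[z='q'](T) → 1
  ρ[w/z](σ[z='q'](T)) → 1
  ρ[a/h](ρ[w/z](σ[z='q'](T))) → 1
  π[w,a](ρ[a/h](ρ[w/z](σ[z='q'](T)))) → 1
  (σ[a<6](S) ∪ π[w,a](ρ[a/h](ρ[w/z](σ[z='q'](T))))) → 3
  σ[a>=5]((σ[a<6](S) ∪ π[w,a](ρ[a/h](ρ[w/z](σ[z='q'](T)))))) → 1
  π[a](σ[a>=5]((σ[a<6](S) ∪ π[w,a](ρ[a/h](ρ[w/z](σ[z='q'](T))))))) → 1

|E| = 1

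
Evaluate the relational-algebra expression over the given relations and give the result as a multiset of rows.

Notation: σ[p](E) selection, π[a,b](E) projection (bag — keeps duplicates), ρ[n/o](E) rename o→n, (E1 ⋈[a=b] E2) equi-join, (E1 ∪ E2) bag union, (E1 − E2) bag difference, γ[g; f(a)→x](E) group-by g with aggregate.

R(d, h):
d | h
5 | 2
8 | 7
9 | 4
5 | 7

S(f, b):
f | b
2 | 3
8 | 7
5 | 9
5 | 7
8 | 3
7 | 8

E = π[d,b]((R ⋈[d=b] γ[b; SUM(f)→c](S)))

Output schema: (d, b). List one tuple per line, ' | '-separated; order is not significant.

Stepwise |·|:
  R → 4
  S → 6
  γ[b; SUM(f)→c](S) → 4
  (R ⋈[d=b] γ[b; SUM(f)→c](S)) → 2
  π[d,b]((R ⋈[d=b] γ[b; SUM(f)→c](S))) → 2

== RESULT ==
d | b
8 | 8
9 | 9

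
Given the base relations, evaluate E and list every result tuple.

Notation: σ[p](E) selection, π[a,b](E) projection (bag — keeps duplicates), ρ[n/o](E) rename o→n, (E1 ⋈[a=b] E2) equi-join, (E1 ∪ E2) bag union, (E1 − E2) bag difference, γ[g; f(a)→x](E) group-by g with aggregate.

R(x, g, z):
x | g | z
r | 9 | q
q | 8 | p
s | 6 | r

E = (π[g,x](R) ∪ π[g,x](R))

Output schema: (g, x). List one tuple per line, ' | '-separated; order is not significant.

Subexpression sizes:
  R → 3
  π[g,x](R) → 3
  R → 3
  π[g,x](R) → 3
  (π[g,x](R) ∪ π[g,x](R)) → 6

== RESULT ==
g | x
6 | s
6 | s
8 | q
8 | q
9 | r
9 | r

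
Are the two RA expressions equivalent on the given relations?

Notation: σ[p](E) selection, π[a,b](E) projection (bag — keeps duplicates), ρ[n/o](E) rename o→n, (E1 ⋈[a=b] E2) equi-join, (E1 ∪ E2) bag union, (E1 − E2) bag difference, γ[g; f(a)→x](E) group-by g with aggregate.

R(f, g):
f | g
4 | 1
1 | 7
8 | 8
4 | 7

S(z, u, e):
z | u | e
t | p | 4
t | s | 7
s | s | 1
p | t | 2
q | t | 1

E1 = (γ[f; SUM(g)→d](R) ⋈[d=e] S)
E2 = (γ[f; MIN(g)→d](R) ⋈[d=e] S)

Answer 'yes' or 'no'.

E1 row counts bottom-up:
  R → 4
  γ[f; SUM(g)→d](R) → 3
  S → 5
  (γ[f; SUM(g)→d](R) ⋈[d=e] S) → 1
E2 row counts bottom-up:
  R → 4
  γ[f; MIN(g)→d](R) → 3
  S → 5
  (γ[f; MIN(g)→d](R) ⋈[d=e] S) → 3

E1 result:
f | d | z | u | e
1 | 7 | t | s | 7
E2 result:
f | d | z | u | e
1 | 7 | t | s | 7
4 | 1 | q | t | 1
4 | 1 | s | s | 1
Witness: (4, 1, 'q', 't', 1) appears 0× in E1 but 1× in E2.

no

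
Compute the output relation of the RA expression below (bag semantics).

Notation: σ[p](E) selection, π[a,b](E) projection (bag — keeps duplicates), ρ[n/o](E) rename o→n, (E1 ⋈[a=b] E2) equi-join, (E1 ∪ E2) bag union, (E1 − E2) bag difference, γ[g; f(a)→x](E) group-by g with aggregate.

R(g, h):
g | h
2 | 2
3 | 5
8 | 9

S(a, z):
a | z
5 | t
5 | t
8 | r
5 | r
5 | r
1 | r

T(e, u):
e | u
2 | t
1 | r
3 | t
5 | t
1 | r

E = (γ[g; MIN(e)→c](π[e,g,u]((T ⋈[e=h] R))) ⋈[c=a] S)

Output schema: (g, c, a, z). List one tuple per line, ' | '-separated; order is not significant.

Per-node cardinality:
  T → 5
  R → 3
  (T ⋈[e=h] R) → 2
  π[e,g,u]((T ⋈[e=h] R)) → 2
  γ[g; MIN(e)→c](π[e,g,u]((T ⋈[e=h] R))) → 2
  S → 6
  (γ[g; MIN(e)→c](π[e,g,u]((T ⋈[e=h] R))) ⋈[c=a] S) → 4

== RESULT ==
g | c | a | z
3 | 5 | 5 | r
3 | 5 | 5 | r
3 | 5 | 5 | t
3 | 5 | 5 | t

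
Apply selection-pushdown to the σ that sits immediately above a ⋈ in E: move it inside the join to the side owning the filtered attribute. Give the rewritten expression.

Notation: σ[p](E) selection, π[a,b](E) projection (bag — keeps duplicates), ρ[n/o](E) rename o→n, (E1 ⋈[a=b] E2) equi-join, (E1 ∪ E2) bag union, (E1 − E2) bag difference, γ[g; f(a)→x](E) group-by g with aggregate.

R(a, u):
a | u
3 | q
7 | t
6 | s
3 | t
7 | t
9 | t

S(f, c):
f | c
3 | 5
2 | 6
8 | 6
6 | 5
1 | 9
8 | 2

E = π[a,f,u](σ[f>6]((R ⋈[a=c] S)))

σ filters on f, owned by the right side.
E' = π[a,f,u]((R ⋈[a=c] σ[f>6](S)))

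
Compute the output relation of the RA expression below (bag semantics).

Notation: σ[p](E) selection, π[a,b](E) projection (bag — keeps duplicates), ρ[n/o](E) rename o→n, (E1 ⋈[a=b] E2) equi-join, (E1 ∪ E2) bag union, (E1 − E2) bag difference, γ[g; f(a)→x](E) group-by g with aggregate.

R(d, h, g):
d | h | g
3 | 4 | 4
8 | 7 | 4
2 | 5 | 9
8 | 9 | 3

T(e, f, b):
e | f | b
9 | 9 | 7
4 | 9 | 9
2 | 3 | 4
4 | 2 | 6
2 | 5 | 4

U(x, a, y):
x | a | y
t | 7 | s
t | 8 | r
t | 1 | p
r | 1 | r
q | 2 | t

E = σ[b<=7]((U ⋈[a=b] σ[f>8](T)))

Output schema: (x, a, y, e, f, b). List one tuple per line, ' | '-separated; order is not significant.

Stepwise |·|:
  U → 5
  T → 5
  σ[f>8](T) → 2
  (U ⋈[a=b] σ[f>8](T)) → 1
  σ[b<=7]((U ⋈[a=b] σ[f>8](T))) → 1

== RESULT ==
x | a | y | e | f | b
t | 7 | s | 9 | 9 | 7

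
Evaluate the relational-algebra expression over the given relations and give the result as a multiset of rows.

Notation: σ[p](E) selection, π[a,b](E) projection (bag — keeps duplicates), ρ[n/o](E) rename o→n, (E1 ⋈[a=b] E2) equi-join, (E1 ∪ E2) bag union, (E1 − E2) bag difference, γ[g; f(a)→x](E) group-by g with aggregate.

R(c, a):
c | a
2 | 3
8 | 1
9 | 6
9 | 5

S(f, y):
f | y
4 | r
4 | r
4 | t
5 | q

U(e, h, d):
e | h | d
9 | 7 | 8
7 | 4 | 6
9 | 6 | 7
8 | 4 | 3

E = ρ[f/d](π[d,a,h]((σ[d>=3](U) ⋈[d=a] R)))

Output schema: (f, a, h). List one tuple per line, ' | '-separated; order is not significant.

Subexpression sizes:
  U → 4
  σ[d>=3](U) → 4
  R → 4
  (σ[d>=3](U) ⋈[d=a] R) → 2
  π[d,a,h]((σ[d>=3](U) ⋈[d=a] R)) → 2
  ρ[f/d](π[d,a,h]((σ[d>=3](U) ⋈[d=a] R))) → 2

== RESULT ==
f | a | h
3 | 3 | 4
6 | 6 | 4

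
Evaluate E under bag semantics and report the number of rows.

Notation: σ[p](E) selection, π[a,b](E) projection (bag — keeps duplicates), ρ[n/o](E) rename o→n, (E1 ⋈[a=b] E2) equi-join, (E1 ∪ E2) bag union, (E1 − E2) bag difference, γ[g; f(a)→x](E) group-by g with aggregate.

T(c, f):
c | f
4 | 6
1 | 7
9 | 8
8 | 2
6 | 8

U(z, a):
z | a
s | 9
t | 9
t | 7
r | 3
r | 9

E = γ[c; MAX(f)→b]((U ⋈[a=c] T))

Subexpression sizes:
  U → 5
  T → 5
  (U ⋈[a=c] T) → 3
  γ[c; MAX(f)→b]((U ⋈[a=c] T)) → 1

|E| = 1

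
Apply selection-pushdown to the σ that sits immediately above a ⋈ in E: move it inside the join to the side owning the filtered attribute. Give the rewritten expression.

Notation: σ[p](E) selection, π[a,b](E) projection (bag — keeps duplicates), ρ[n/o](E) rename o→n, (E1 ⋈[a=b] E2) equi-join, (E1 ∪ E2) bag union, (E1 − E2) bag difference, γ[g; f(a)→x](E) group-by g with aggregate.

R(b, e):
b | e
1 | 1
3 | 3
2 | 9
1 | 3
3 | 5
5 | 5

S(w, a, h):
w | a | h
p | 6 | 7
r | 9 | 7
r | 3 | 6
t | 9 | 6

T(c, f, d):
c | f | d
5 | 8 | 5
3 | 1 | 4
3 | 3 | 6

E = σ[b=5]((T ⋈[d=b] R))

σ filters on b, owned by the right side.
E' = (T ⋈[d=b] σ[b=5](R))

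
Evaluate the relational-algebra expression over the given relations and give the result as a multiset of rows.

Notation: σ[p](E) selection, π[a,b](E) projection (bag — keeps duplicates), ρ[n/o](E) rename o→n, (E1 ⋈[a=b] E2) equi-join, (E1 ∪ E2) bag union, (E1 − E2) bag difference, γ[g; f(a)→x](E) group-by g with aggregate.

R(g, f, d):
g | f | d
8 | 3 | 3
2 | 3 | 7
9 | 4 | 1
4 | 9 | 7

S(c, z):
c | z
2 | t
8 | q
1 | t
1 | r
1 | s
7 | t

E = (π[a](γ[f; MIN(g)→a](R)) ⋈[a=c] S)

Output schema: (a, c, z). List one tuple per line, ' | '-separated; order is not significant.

Subexpression sizes:
  R → 4
  γ[f; MIN(g)→a](R) → 3
  π[a](γ[f; MIN(g)→a](R)) → 3
  S → 6
  (π[a](γ[f; MIN(g)→a](R)) ⋈[a=c] S) → 1

== RESULT ==
a | c | z
2 | 2 | t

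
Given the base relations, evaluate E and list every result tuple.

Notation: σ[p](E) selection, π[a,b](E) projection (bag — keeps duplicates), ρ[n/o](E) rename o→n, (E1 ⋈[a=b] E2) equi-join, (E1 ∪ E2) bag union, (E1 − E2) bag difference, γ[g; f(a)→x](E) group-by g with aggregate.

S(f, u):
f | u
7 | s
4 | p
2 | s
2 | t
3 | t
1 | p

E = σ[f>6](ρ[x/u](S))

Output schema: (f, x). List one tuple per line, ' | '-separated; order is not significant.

Per-node cardinality:
  S → 6
  ρ[x/u](S) → 6
  σ[f>6](ρ[x/u](S)) → 1

== RESULT ==
f | x
7 | s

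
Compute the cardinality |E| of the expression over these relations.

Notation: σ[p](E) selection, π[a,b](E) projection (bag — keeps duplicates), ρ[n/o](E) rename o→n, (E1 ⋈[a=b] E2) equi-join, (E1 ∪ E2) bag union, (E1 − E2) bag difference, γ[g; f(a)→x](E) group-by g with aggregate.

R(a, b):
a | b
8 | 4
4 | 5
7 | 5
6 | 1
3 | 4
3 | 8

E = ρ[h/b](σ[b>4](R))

Per-node cardinality:
  R → 6
  σ[b>4](R) → 3
  ρ[h/b](σ[b>4](R)) → 3

|E| = 3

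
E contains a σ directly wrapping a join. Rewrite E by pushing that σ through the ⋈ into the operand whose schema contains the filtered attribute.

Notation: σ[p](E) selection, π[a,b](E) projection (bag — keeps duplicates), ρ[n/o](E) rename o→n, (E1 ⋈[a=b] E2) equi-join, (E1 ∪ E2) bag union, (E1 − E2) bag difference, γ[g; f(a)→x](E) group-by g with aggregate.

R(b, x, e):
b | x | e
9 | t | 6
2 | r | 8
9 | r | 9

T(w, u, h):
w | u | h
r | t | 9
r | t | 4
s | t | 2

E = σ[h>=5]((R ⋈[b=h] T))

σ filters on h, owned by the right side.
E' = (R ⋈[b=h] σ[h>=5](T))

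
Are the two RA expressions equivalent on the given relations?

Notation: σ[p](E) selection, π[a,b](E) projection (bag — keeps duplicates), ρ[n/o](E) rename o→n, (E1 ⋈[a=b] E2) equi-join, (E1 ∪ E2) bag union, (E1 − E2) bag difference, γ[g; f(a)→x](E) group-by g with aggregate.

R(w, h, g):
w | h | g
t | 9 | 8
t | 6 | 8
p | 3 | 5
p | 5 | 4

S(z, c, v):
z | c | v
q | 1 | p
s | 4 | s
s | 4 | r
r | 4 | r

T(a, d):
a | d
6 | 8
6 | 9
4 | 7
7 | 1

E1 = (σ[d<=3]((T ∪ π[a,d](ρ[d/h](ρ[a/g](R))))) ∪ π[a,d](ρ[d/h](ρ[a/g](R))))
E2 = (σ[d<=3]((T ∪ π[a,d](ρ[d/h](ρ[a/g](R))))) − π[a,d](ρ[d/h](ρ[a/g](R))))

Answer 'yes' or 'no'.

E1 per-node cardinality:
  T → 4
  R → 4
  ρ[a/g](R) → 4
  ρ[d/h](ρ[a/g](R)) → 4
  π[a,d](ρ[d/h](ρ[a/g](R))) → 4
  (T ∪ π[a,d](ρ[d/h](ρ[a/g](R)))) → 8
  σ[d<=3]((T ∪ π[a,d](ρ[d/h](ρ[a/g](R))))) → 2
  R → 4
  ρ[a/g](R) → 4
  ρ[d/h](ρ[a/g](R)) → 4
  π[a,d](ρ[d/h](ρ[a/g](R))) → 4
  (σ[d<=3]((T ∪ π[a,d](ρ[d/h](ρ[a/g](R))))) ∪ π[a,d](ρ[d/h](ρ[a/g](R)))) → 6
E2 per-node cardinality:
  T → 4
  R → 4
  ρ[a/g](R) → 4
  ρ[d/h](ρ[a/g](R)) → 4
  π[a,d](ρ[d/h](ρ[a/g](R))) → 4
  (T ∪ π[a,d](ρ[d/h](ρ[a/g](R)))) → 8
  σ[d<=3]((T ∪ π[a,d](ρ[d/h](ρ[a/g](R))))) → 2
  R → 4
  ρ[a/g](R) → 4
  ρ[d/h](ρ[a/g](R)) → 4
  π[a,d](ρ[d/h](ρ[a/g](R))) → 4
  (σ[d<=3]((T ∪ π[a,d](ρ[d/h](ρ[a/g](R))))) − π[a,d](ρ[d/h](ρ[a/g](R)))) → 1

E1 result:
a | d
4 | 5
5 | 3
5 | 3
7 | 1
8 | 6
8 | 9
E2 result:
a | d
7 | 1
Witness: (4, 5) appears 1× in E1 but 0× in E2.

no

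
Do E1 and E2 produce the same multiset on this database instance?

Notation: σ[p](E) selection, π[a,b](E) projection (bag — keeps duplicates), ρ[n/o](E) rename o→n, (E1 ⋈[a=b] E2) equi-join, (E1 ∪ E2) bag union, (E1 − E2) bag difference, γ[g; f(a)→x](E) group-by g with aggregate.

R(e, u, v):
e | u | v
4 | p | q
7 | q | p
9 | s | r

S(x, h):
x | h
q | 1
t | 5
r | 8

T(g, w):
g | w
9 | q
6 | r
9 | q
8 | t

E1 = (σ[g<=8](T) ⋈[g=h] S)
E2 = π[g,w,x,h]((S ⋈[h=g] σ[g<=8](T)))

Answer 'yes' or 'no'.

E1 row counts bottom-up:
  T → 4
  σ[g<=8](T) → 2
  S → 3
  (σ[g<=8](T) ⋈[g=h] S) → 1
E2 row counts bottom-up:
  S → 3
  T → 4
  σ[g<=8](T) → 2
  (S ⋈[h=g] σ[g<=8](T)) → 1
  π[g,w,x,h]((S ⋈[h=g] σ[g<=8](T))) → 1

E1 and E2 produce the same multiset:
g | w | x | h
8 | t | r | 8

yes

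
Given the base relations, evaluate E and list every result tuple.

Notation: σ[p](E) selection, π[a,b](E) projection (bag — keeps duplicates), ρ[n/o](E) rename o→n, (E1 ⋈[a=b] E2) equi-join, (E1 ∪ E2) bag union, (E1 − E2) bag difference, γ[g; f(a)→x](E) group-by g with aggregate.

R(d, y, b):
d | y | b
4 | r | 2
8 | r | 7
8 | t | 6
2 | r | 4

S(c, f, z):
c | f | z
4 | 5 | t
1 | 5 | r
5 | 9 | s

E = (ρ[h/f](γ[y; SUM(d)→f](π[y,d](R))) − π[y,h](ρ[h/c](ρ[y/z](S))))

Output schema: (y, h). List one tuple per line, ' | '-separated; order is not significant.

Stepwise |·|:
  R → 4
  π[y,d](R) → 4
  γ[y; SUM(d)→f](π[y,d](R)) → 2
  ρ[h/f](γ[y; SUM(d)→f](π[y,d](R))) → 2
  S → 3
  ρ[y/z](S) → 3
  ρ[h/c](ρ[y/z](S)) → 3
  π[y,h](ρ[h/c](ρ[y/z](S))) → 3
  (ρ[h/f](γ[y; SUM(d)→f](π[y,d](R))) − π[y,h](ρ[h/c](ρ[y/z](S)))) → 2

== RESULT ==
y | h
r | 14
t | 8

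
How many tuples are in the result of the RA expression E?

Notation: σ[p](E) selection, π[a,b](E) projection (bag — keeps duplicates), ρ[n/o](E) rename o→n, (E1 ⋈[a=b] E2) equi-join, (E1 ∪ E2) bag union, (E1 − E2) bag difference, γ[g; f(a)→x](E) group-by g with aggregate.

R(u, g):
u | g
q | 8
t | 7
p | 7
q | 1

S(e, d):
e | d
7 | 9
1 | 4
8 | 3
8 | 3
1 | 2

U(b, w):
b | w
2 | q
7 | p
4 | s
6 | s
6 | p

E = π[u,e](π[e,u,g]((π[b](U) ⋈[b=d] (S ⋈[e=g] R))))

Stepwise |·|:
  U → 5
  π[b](U) → 5
  S → 5
  R → 4
  (S ⋈[e=g] R) → 6
  (π[b](U) ⋈[b=d] (S ⋈[e=g] R)) → 2
  π[e,u,g]((π[b](U) ⋈[b=d] (S ⋈[e=g] R))) → 2
  π[u,e](π[e,u,g]((π[b](U) ⋈[b=d] (S ⋈[e=g] R)))) → 2

|E| = 2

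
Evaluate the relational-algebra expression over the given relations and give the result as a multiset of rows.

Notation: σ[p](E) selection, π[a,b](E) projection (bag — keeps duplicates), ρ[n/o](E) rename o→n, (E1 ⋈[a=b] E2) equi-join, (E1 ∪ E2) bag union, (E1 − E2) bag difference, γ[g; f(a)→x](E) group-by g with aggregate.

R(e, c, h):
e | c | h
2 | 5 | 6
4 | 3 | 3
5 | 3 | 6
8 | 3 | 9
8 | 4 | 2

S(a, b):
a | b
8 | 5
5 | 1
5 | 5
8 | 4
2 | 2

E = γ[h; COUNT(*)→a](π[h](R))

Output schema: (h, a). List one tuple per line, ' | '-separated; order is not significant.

Per-node cardinality:
  R → 5
  π[h](R) → 5
  γ[h; COUNT(*)→a](π[h](R)) → 4

== RESULT ==
h | a
2 | 1
3 | 1
6 | 2
9 | 1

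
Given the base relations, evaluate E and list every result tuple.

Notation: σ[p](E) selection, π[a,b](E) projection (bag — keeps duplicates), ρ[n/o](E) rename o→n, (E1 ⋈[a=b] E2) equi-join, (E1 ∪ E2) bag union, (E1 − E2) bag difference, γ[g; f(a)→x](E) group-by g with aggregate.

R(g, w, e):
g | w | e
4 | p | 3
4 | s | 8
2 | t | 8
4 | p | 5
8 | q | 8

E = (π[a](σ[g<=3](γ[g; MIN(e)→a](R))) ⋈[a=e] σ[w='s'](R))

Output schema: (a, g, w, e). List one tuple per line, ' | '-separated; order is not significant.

Per-node cardinality:
  R → 5
  γ[g; MIN(e)→a](R) → 3
  σ[g<=3](γ[g; MIN(e)→a](R)) → 1
  π[a](σ[g<=3](γ[g; MIN(e)→a](R))) → 1
  R → 5
  σ[w='s'](R) → 1
  (π[a](σ[g<=3](γ[g; MIN(e)→a](R))) ⋈[a=e] σ[w='s'](R)) → 1

== RESULT ==
a | g | w | e
8 | 4 | s | 8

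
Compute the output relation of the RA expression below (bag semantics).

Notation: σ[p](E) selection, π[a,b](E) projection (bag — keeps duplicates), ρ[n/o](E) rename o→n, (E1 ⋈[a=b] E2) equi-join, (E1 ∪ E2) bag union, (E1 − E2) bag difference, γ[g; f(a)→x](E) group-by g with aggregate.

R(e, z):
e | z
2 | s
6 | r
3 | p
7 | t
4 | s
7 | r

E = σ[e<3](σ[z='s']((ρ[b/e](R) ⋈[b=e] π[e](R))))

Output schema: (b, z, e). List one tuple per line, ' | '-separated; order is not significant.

Row counts bottom-up:
  R → 6
  ρ[b/e](R) → 6
  R → 6
  π[e](R) → 6
  (ρ[b/e](R) ⋈[b=e] π[e](R)) → 8
  σ[z='s']((ρ[b/e](R) ⋈[b=e] π[e](R))) → 2
  σ[e<3](σ[z='s']((ρ[b/e](R) ⋈[b=e] π[e](R)))) → 1

== RESULT ==
b | z | e
2 | s | 2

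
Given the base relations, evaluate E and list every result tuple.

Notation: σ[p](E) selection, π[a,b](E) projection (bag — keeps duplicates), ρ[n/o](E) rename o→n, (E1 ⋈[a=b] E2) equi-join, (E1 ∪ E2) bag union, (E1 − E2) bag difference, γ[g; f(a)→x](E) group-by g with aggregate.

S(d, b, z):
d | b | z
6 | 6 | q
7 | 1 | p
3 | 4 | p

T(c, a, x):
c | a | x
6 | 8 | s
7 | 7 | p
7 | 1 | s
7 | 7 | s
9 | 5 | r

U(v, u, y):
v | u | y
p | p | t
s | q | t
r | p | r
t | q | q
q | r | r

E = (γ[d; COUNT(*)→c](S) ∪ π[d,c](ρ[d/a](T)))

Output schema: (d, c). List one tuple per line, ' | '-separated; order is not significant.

Row counts bottom-up:
  S → 3
  γ[d; COUNT(*)→c](S) → 3
  T → 5
  ρ[d/a](T) → 5
  π[d,c](ρ[d/a](T)) → 5
  (γ[d; COUNT(*)→c](S) ∪ π[d,c](ρ[d/a](T))) → 8

== RESULT ==
d | c
1 | 7
3 | 1
5 | 9
6 | 1
7 | 1
7 | 7
7 | 7
8 | 6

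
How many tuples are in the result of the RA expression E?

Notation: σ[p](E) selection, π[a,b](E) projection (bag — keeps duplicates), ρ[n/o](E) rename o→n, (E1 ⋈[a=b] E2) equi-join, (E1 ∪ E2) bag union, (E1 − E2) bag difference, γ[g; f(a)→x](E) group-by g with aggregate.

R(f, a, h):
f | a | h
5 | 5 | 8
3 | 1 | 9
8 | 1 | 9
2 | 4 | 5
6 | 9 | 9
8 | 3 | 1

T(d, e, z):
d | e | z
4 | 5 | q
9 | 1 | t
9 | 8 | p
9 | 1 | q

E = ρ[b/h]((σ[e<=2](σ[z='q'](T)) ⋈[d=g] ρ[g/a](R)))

Stepwise |·|:
  T → 4
  σ[z='q'](T) → 2
  σ[e<=2](σ[z='q'](T)) → 1
  R → 6
  ρ[g/a](R) → 6
  (σ[e<=2](σ[z='q'](T)) ⋈[d=g] ρ[g/a](R)) → 1
  ρ[b/h]((σ[e<=2](σ[z='q'](T)) ⋈[d=g] ρ[g/a](R))) → 1

|E| = 1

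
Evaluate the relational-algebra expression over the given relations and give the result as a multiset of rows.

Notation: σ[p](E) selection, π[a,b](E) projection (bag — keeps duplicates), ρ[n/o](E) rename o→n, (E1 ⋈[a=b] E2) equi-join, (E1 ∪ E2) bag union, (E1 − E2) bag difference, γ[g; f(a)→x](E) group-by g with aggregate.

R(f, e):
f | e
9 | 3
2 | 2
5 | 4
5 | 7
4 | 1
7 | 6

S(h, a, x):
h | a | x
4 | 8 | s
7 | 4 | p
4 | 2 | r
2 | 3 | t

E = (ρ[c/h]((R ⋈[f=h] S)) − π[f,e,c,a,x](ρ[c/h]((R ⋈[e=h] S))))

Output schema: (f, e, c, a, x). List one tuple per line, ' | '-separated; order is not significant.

Subexpression sizes:
  R → 6
  S → 4
  (R ⋈[f=h] S) → 4
  ρ[c/h]((R ⋈[f=h] S)) → 4
  R → 6
  S → 4
  (R ⋈[e=h] S) → 4
  ρ[c/h]((R ⋈[e=h] S)) → 4
  π[f,e,c,a,x](ρ[c/h]((R ⋈[e=h] S))) → 4
  (ρ[c/h]((R ⋈[f=h] S)) − π[f,e,c,a,x](ρ[c/h]((R ⋈[e=h] S)))) → 3

== RESULT ==
f | e | c | a | x
4 | 1 | 4 | 2 | r
4 | 1 | 4 | 8 | s
7 | 6 | 7 | 4 | p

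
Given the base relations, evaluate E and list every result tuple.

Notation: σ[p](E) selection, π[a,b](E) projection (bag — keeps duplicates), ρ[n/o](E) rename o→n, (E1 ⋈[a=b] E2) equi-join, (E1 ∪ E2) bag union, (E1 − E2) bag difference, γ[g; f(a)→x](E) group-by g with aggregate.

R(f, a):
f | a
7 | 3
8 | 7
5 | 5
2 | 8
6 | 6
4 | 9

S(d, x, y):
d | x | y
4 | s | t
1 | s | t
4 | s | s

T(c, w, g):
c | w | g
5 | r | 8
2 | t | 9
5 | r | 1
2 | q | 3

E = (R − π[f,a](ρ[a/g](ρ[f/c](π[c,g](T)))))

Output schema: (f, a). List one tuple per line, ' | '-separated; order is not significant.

Stepwise |·|:
  R → 6
  T → 4
  π[c,g](T) → 4
  ρ[f/c](π[c,g](T)) → 4
  ρ[a/g](ρ[f/c](π[c,g](T))) → 4
  π[f,a](ρ[a/g](ρ[f/c](π[c,g](T)))) → 4
  (R − π[f,a](ρ[a/g](ρ[f/c](π[c,g](T))))) → 6

== RESULT ==
f | a
2 | 8
4 | 9
5 | 5
6 | 6
7 | 3
8 | 7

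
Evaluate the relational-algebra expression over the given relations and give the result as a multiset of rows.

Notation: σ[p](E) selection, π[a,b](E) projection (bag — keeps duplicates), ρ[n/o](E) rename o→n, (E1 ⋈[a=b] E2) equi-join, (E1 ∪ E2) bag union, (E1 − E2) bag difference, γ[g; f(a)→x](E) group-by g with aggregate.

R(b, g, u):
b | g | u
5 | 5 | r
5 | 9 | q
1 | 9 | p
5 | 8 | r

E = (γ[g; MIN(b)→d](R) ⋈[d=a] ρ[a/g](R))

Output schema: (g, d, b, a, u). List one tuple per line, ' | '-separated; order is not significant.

Per-node cardinality:
  R → 4
  γ[g; MIN(b)→d](R) → 3
  R → 4
  ρ[a/g](R) → 4
  (γ[g; MIN(b)→d](R) ⋈[d=a] ρ[a/g](R)) → 2

== RESULT ==
g | d | b | a | u
5 | 5 | 5 | 5 | r
8 | 5 | 5 | 5 | r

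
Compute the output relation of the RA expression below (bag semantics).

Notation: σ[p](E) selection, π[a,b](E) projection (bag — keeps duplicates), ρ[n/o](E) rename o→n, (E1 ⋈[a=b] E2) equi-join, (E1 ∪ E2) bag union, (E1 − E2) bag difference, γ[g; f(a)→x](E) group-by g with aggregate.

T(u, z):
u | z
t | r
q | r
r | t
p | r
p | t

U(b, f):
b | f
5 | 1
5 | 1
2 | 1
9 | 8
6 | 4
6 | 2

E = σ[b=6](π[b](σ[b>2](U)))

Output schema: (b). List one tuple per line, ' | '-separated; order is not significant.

Stepwise |·|:
  U → 6
  σ[b>2](U) → 5
  π[b](σ[b>2](U)) → 5
  σ[b=6](π[b](σ[b>2](U))) → 2

== RESULT ==
b
6
6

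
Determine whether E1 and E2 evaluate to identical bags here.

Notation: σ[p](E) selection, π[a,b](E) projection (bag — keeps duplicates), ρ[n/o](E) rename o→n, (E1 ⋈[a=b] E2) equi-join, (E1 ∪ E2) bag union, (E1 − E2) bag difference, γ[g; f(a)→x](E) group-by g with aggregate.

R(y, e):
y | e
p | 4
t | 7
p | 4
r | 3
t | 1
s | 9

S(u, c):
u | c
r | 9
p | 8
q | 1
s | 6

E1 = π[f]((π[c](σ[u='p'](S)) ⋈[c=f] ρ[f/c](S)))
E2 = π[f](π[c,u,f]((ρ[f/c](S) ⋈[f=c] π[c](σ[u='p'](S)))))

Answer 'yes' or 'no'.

E1 stepwise |·|:
  S → 4
  σ[u='p'](S) → 1
  π[c](σ[u='p'](S)) → 1
  S → 4
  ρ[f/c](S) → 4
  (π[c](σ[u='p'](S)) ⋈[c=f] ρ[f/c](S)) → 1
  π[f]((π[c](σ[u='p'](S)) ⋈[c=f] ρ[f/c](S))) → 1
E2 stepwise |·|:
  S → 4
  ρ[f/c](S) → 4
  S → 4
  σ[u='p'](S) → 1
  π[c](σ[u='p'](S)) → 1
  (ρ[f/c](S) ⋈[f=c] π[c](σ[u='p'](S))) → 1
  π[c,u,f]((ρ[f/c](S) ⋈[f=c] π[c](σ[u='p'](S)))) → 1
  π[f](π[c,u,f]((ρ[f/c](S) ⋈[f=c] π[c](σ[u='p'](S))))) → 1

E1 and E2 produce the same multiset:
f
8

yes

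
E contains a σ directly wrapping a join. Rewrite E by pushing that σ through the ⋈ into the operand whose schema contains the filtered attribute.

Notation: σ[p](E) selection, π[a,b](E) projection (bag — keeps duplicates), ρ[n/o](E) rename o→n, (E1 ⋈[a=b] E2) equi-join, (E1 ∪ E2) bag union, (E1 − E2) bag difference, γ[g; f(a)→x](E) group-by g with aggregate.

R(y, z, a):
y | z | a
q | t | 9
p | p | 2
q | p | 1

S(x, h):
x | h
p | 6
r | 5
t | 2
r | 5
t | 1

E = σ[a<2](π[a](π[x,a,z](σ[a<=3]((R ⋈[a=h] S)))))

σ filters on a, owned by the left side.
E' = σ[a<2](π[a](π[x,a,z]((σ[a<=3](R) ⋈[a=h] S))))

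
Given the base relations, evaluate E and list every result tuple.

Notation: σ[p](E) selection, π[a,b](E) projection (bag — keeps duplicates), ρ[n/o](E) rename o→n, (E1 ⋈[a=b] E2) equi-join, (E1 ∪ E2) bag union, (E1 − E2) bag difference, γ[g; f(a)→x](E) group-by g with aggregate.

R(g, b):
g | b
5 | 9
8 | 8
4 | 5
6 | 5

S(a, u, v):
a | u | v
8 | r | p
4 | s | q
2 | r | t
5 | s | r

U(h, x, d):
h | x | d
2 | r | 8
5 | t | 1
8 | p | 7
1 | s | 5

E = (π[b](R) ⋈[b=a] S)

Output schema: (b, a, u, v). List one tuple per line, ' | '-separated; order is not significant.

Row counts bottom-up:
  R → 4
  π[b](R) → 4
  S → 4
  (π[b](R) ⋈[b=a] S) → 3

== RESULT ==
b | a | u | v
5 | 5 | s | r
5 | 5 | s | r
8 | 8 | r | p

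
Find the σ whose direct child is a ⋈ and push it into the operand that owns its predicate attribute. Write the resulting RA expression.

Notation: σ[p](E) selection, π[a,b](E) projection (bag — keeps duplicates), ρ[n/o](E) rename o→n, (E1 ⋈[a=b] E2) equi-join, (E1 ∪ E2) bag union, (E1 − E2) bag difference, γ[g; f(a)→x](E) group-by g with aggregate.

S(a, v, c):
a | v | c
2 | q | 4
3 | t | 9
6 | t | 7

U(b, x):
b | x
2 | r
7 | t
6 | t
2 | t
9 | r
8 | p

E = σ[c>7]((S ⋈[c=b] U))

σ filters on c, owned by the left side.
E' = (σ[c>7](S) ⋈[c=b] U)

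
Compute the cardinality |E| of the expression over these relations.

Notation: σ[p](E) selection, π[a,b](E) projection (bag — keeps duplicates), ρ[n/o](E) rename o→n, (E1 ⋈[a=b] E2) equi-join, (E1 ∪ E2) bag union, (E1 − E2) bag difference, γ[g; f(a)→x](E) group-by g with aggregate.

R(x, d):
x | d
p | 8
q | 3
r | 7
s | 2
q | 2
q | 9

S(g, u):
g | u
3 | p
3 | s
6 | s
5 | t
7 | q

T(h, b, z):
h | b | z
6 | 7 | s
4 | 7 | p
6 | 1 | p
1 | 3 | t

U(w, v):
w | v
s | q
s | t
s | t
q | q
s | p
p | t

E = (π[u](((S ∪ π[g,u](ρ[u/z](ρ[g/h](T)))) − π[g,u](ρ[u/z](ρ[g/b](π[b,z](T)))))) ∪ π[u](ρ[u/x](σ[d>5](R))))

Stepwise |·|:
  S → 5
  T → 4
  ρ[g/h](T) → 4
  ρ[u/z](ρ[g/h](T)) → 4
  π[g,u](ρ[u/z](ρ[g/h](T))) → 4
  (S ∪ π[g,u](ρ[u/z](ρ[g/h](T)))) → 9
  T → 4
  π[b,z](T) → 4
  ρ[g/b](π[b,z](T)) → 4
  ρ[u/z](ρ[g/b](π[b,z](T))) → 4
  π[g,u](ρ[u/z](ρ[g/b](π[b,z](T)))) → 4
  ((S ∪ π[g,u](ρ[u/z](ρ[g/h](T)))) − π[g,u](ρ[u/z](ρ[g/b](π[b,z](T))))) → 9
  π[u](((S ∪ π[g,u](ρ[u/z](ρ[g/h](T)))) − π[g,u](ρ[u/z](ρ[g/b](π[b,z](T)))))) → 9
  R → 6
  σ[d>5](R) → 3
  ρ[u/x](σ[d>5](R)) → 3
  π[u](ρ[u/x](σ[d>5](R))) → 3
  (π[u](((S ∪ π[g,u](ρ[u/z](ρ[g/h](T)))) − π[g,u](ρ[u/z](ρ[g/b](π[b,z](T)))))) ∪ π[u](ρ[u/x](σ[d>5](R)))) → 12

|E| = 12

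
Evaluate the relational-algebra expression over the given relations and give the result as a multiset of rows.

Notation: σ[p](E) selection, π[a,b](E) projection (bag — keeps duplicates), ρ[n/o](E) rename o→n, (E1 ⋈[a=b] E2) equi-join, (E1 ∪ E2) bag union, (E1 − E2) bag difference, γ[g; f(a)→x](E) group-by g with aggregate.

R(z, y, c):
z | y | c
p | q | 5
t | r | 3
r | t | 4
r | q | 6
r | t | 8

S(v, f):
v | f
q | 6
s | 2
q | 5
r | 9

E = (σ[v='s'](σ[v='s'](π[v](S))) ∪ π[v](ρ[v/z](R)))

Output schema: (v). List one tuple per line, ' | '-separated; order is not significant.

Per-node cardinality:
  S → 4
  π[v](S) → 4
  σ[v='s'](π[v](S)) → 1
  σ[v='s'](σ[v='s'](π[v](S))) → 1
  R → 5
  ρ[v/z](R) → 5
  π[v](ρ[v/z](R)) → 5
  (σ[v='s'](σ[v='s'](π[v](S))) ∪ π[v](ρ[v/z](R))) → 6

== RESULT ==
v
p
r
r
r
s
t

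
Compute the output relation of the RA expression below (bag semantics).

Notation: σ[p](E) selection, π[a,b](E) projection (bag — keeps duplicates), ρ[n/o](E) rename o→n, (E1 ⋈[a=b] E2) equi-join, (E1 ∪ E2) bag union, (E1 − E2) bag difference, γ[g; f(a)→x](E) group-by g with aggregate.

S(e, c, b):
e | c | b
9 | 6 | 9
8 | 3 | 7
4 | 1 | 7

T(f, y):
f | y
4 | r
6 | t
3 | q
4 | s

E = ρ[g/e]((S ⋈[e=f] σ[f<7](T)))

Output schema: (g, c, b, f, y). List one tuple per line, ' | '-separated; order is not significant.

Subexpression sizes:
  S → 3
  T → 4
  σ[f<7](T) → 4
  (S ⋈[e=f] σ[f<7](T)) → 2
  ρ[g/e]((S ⋈[e=f] σ[f<7](T))) → 2

== RESULT ==
g | c | b | f | y
4 | 1 | 7 | 4 | r
4 | 1 | 7 | 4 | s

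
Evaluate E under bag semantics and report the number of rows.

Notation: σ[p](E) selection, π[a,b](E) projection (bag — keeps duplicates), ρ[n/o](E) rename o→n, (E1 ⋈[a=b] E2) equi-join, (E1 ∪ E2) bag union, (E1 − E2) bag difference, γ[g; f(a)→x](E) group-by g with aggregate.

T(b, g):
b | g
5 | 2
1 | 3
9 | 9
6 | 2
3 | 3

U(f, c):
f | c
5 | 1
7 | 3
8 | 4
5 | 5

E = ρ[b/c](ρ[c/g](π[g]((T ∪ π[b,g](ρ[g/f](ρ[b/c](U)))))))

Row counts bottom-up:
  T → 5
  U → 4
  ρ[b/c](U) → 4
  ρ[g/f](ρ[b/c](U)) → 4
  π[b,g](ρ[g/f](ρ[b/c](U))) → 4
  (T ∪ π[b,g](ρ[g/f](ρ[b/c](U)))) → 9
  π[g]((T ∪ π[b,g](ρ[g/f](ρ[b/c](U))))) → 9
  ρ[c/g](π[g]((T ∪ π[b,g](ρ[g/f](ρ[b/c](U)))))) → 9
  ρ[b/c](ρ[c/g](π[g]((T ∪ π[b,g](ρ[g/f](ρ[b/c](U))))))) → 9

|E| = 9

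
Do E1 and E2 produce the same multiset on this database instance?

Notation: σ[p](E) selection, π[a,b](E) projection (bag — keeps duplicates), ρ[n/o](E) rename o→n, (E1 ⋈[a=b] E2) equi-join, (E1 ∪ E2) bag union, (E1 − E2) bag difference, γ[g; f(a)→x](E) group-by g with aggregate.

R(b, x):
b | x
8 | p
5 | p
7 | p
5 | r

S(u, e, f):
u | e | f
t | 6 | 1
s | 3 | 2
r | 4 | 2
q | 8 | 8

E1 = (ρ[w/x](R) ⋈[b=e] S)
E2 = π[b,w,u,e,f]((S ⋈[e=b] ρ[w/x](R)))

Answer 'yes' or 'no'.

E1 per-node cardinality:
  R → 4
  ρ[w/x](R) → 4
  S → 4
  (ρ[w/x](R) ⋈[b=e] S) → 1
E2 per-node cardinality:
  S → 4
  R → 4
  ρ[w/x](R) → 4
  (S ⋈[e=b] ρ[w/x](R)) → 1
  π[b,w,u,e,f]((S ⋈[e=b] ρ[w/x](R))) → 1

E1 and E2 produce the same multiset:
b | w | u | e | f
8 | p | q | 8 | 8

yes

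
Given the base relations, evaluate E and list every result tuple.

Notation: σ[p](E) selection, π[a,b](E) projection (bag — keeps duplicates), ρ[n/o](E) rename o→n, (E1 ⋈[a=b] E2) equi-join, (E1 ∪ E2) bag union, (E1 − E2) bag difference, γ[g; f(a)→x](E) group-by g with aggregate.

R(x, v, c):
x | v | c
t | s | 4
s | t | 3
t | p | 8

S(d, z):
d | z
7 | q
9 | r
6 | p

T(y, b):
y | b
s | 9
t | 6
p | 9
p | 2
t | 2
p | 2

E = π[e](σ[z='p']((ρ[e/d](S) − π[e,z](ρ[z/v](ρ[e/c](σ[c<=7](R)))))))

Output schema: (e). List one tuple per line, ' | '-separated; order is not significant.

Per-node cardinality:
  S → 3
  ρ[e/d](S) → 3
  R → 3
  σ[c<=7](R) → 2
  ρ[e/c](σ[c<=7](R)) → 2
  ρ[z/v](ρ[e/c](σ[c<=7](R))) → 2
  π[e,z](ρ[z/v](ρ[e/c](σ[c<=7](R)))) → 2
  (ρ[e/d](S) − π[e,z](ρ[z/v](ρ[e/c](σ[c<=7](R))))) → 3
  σ[z='p']((ρ[e/d](S) − π[e,z](ρ[z/v](ρ[e/c](σ[c<=7](R)))))) → 1
  π[e](σ[z='p']((ρ[e/d](S) − π[e,z](ρ[z/v](ρ[e/c](σ[c<=7](R))))))) → 1

== RESULT ==
e
6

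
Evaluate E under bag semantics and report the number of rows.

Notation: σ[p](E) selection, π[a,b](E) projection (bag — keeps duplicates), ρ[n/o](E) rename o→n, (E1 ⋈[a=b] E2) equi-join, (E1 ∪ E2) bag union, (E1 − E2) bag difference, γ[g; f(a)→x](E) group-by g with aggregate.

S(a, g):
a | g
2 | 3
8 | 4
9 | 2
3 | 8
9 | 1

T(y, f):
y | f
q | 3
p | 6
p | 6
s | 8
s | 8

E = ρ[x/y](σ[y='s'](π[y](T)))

Subexpression sizes:
  T → 5
  π[y](T) → 5
  σ[y='s'](π[y](T)) → 2
  ρ[x/y](σ[y='s'](π[y](T))) → 2

|E| = 2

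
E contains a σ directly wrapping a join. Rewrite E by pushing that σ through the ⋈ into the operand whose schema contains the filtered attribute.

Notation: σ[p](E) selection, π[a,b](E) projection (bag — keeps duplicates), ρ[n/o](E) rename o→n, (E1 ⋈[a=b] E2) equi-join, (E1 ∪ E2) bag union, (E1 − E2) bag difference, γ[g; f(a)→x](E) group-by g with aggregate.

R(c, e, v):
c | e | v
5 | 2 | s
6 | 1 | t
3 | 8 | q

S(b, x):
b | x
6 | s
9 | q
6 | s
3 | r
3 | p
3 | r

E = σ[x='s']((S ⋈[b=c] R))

σ filters on x, owned by the left side.
E' = (σ[x='s'](S) ⋈[b=c] R)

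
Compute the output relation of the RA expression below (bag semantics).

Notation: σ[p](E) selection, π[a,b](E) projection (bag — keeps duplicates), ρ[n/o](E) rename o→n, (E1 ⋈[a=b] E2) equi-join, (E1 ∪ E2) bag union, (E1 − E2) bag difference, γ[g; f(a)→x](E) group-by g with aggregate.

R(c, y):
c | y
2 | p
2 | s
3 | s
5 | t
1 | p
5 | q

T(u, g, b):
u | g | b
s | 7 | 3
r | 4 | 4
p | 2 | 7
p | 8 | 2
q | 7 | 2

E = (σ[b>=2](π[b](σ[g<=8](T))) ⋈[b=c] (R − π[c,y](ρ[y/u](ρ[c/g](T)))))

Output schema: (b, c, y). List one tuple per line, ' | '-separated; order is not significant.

Subexpression sizes:
  T → 5
  σ[g<=8](T) → 5
  π[b](σ[g<=8](T)) → 5
  σ[b>=2](π[b](σ[g<=8](T))) → 5
  R → 6
  T → 5
  ρ[c/g](T) → 5
  ρ[y/u](ρ[c/g](T)) → 5
  π[c,y](ρ[y/u](ρ[c/g](T))) → 5
  (R − π[c,y](ρ[y/u](ρ[c/g](T)))) → 5
  (σ[b>=2](π[b](σ[g<=8](T))) ⋈[b=c] (R − π[c,y](ρ[y/u](ρ[c/g](T))))) → 3

== RESULT ==
b | c | y
2 | 2 | s
2 | 2 | s
3 | 3 | s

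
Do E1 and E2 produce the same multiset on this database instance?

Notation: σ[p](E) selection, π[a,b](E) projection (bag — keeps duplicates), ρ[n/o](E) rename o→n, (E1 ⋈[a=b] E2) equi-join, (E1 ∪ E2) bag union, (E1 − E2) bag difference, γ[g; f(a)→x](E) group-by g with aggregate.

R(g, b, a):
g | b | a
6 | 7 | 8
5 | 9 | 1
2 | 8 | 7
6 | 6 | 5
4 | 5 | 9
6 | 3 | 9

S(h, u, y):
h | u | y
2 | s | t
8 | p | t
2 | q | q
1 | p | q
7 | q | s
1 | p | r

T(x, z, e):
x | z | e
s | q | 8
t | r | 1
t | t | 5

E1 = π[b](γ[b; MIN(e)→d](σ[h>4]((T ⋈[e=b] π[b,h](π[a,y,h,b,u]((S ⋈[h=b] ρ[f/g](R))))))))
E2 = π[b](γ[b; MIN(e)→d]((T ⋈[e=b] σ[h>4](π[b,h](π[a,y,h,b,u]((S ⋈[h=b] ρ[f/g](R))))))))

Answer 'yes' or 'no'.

E1 stepwise |·|:
  T → 3
  S → 6
  R → 6
  ρ[f/g](R) → 6
  (S ⋈[h=b] ρ[f/g](R)) → 2
  π[a,y,h,b,u]((S ⋈[h=b] ρ[f/g](R))) → 2
  π[b,h](π[a,y,h,b,u]((S ⋈[h=b] ρ[f/g](R)))) → 2
  (T ⋈[e=b] π[b,h](π[a,y,h,b,u]((S ⋈[h=b] ρ[f/g](R))))) → 1
  σ[h>4]((T ⋈[e=b] π[b,h](π[a,y,h,b,u]((S ⋈[h=b] ρ[f/g](R)))))) → 1
  γ[b; MIN(e)→d](σ[h>4]((T ⋈[e=b] π[b,h](π[a,y,h,b,u]((S ⋈[h=b] ρ[f/g](R))))))) → 1
  π[b](γ[b; MIN(e)→d](σ[h>4]((T ⋈[e=b] π[b,h](π[a,y,h,b,u]((S ⋈[h=b] ρ[f/g](R)))))))) → 1
E2 stepwise |·|:
  T → 3
  S → 6
  R → 6
  ρ[f/g](R) → 6
  (S ⋈[h=b] ρ[f/g](R)) → 2
  π[a,y,h,b,u]((S ⋈[h=b] ρ[f/g](R))) → 2
  π[b,h](π[a,y,h,b,u]((S ⋈[h=b] ρ[f/g](R)))) → 2
  σ[h>4](π[b,h](π[a,y,h,b,u]((S ⋈[h=b] ρ[f/g](R))))) → 2
  (T ⋈[e=b] σ[h>4](π[b,h](π[a,y,h,b,u]((S ⋈[h=b] ρ[f/g](R)))))) → 1
  γ[b; MIN(e)→d]((T ⋈[e=b] σ[h>4](π[b,h](π[a,y,h,b,u]((S ⋈[h=b] ρ[f/g](R))))))) → 1
  π[b](γ[b; MIN(e)→d]((T ⋈[e=b] σ[h>4](π[b,h](π[a,y,h,b,u]((S ⋈[h=b] ρ[f/g](R)))))))) → 1

E1 and E2 produce the same multiset:
b
8

yes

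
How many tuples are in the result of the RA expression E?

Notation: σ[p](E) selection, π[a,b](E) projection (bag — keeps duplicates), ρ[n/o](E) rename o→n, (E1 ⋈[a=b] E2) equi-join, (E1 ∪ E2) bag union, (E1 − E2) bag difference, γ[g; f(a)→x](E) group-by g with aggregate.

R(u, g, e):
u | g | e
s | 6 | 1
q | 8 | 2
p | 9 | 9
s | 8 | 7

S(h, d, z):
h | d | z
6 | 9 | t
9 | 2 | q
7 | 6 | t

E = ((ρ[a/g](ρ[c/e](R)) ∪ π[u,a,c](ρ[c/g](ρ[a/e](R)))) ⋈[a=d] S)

Subexpression sizes:
  R → 4
  ρ[c/e](R) → 4
  ρ[a/g](ρ[c/e](R)) → 4
  R → 4
  ρ[a/e](R) → 4
  ρ[c/g](ρ[a/e](R)) → 4
  π[u,a,c](ρ[c/g](ρ[a/e](R))) → 4
  (ρ[a/g](ρ[c/e](R)) ∪ π[u,a,c](ρ[c/g](ρ[a/e](R)))) → 8
  S → 3
  ((ρ[a/g](ρ[c/e](R)) ∪ π[u,a,c](ρ[c/g](ρ[a/e](R)))) ⋈[a=d] S) → 4

|E| = 4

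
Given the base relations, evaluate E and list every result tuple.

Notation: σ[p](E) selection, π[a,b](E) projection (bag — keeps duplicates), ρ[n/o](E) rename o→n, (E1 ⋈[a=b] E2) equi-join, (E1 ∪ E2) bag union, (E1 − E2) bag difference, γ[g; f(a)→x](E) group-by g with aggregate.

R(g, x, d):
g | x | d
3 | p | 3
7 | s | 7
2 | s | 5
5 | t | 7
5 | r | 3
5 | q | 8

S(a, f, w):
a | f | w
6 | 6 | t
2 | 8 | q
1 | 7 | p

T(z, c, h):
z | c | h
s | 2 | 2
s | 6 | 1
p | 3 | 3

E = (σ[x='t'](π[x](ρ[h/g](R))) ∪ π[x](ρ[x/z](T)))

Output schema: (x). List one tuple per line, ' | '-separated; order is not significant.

Per-node cardinality:
  R → 6
  ρ[h/g](R) → 6
  π[x](ρ[h/g](R)) → 6
  σ[x='t'](π[x](ρ[h/g](R))) → 1
  T → 3
  ρ[x/z](T) → 3
  π[x](ρ[x/z](T)) → 3
  (σ[x='t'](π[x](ρ[h/g](R))) ∪ π[x](ρ[x/z](T))) → 4

== RESULT ==
x
p
s
s
t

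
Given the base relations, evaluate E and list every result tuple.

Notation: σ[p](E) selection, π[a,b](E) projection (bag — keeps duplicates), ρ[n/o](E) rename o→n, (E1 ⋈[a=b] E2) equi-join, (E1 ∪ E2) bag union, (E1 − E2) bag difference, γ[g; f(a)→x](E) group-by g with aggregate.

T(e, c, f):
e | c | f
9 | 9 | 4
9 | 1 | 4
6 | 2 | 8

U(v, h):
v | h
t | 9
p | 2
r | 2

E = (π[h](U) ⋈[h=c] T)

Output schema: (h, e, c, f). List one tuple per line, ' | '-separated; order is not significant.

Per-node cardinality:
  U → 3
  π[h](U) → 3
  T → 3
  (π[h](U) ⋈[h=c] T) → 3

== RESULT ==
h | e | c | f
2 | 6 | 2 | 8
2 | 6 | 2 | 8
9 | 9 | 9 | 4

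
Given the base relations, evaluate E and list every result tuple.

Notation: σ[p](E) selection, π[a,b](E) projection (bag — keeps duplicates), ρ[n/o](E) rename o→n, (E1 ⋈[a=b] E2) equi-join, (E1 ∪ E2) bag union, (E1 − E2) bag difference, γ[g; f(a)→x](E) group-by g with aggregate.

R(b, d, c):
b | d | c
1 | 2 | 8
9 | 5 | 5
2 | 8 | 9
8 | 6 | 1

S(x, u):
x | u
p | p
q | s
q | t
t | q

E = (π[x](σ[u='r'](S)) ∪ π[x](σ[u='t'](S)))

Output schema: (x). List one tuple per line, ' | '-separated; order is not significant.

Stepwise |·|:
  S → 4
  σ[u='r'](S) → 0
  π[x](σ[u='r'](S)) → 0
  S → 4
  σ[u='t'](S) → 1
  π[x](σ[u='t'](S)) → 1
  (π[x](σ[u='r'](S)) ∪ π[x](σ[u='t'](S))) → 1

== RESULT ==
x
q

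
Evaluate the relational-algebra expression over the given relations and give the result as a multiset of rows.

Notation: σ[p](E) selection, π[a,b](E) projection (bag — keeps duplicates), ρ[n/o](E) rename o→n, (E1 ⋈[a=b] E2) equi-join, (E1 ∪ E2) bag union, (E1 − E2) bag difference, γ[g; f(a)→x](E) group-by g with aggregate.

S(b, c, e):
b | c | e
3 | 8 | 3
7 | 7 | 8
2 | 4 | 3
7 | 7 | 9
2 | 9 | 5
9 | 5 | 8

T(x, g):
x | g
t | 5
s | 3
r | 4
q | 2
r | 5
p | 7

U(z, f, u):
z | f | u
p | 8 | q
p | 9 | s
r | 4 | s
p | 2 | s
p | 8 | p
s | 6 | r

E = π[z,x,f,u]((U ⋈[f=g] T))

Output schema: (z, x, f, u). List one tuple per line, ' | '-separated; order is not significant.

Per-node cardinality:
  U → 6
  T → 6
  (U ⋈[f=g] T) → 2
  π[z,x,f,u]((U ⋈[f=g] T)) → 2

== RESULT ==
z | x | f | u
p | q | 2 | s
r | r | 4 | s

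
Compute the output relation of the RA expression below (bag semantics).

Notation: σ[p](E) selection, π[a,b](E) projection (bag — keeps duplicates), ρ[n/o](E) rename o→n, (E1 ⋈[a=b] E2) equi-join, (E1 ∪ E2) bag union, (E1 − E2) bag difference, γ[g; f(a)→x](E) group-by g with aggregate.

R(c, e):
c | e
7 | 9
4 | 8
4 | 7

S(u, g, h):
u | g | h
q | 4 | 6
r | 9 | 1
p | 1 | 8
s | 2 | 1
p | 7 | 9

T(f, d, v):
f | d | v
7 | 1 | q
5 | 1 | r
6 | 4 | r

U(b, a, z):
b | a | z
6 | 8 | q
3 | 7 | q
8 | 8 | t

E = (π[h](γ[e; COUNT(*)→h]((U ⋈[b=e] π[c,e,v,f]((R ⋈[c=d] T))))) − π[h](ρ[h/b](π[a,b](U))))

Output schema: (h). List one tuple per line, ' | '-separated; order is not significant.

Per-node cardinality:
  U → 3
  R → 3
  T → 3
  (R ⋈[c=d] T) → 2
  π[c,e,v,f]((R ⋈[c=d] T)) → 2
  (U ⋈[b=e] π[c,e,v,f]((R ⋈[c=d] T))) → 1
  γ[e; COUNT(*)→h]((U ⋈[b=e] π[c,e,v,f]((R ⋈[c=d] T)))) → 1
  π[h](γ[e; COUNT(*)→h]((U ⋈[b=e] π[c,e,v,f]((R ⋈[c=d] T))))) → 1
  U → 3
  π[a,b](U) → 3
  ρ[h/b](π[a,b](U)) → 3
  π[h](ρ[h/b](π[a,b](U))) → 3
  (π[h](γ[e; COUNT(*)→h]((U ⋈[b=e] π[c,e,v,f]((R ⋈[c=d] T))))) − π[h](ρ[h/b](π[a,b](U)))) → 1

== RESULT ==
h
1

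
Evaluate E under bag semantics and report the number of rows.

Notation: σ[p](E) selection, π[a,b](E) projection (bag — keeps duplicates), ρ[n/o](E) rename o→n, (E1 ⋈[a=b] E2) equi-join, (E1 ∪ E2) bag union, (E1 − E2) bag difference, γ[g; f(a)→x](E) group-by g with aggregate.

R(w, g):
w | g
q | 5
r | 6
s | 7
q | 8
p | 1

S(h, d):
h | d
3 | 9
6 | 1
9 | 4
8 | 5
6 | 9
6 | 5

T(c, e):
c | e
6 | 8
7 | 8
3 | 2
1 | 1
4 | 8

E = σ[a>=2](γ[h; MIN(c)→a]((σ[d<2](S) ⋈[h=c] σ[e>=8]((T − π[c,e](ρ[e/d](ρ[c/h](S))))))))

Subexpression sizes:
  S → 6
  σ[d<2](S) → 1
  T → 5
  S → 6
  ρ[c/h](S) → 6
  ρ[e/d](ρ[c/h](S)) → 6
  π[c,e](ρ[e/d](ρ[c/h](S))) → 6
  (T − π[c,e](ρ[e/d](ρ[c/h](S)))) → 5
  σ[e>=8]((T − π[c,e](ρ[e/d](ρ[c/h](S))))) → 3
  (σ[d<2](S) ⋈[h=c] σ[e>=8]((T − π[c,e](ρ[e/d](ρ[c/h](S)))))) → 1
  γ[h; MIN(c)→a]((σ[d<2](S) ⋈[h=c] σ[e>=8]((T − π[c,e](ρ[e/d](ρ[c/h](S))))))) → 1
  σ[a>=2](γ[h; MIN(c)→a]((σ[d<2](S) ⋈[h=c] σ[e>=8]((T − π[c,e](ρ[e/d](ρ[c/h](S)))))))) → 1

|E| = 1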